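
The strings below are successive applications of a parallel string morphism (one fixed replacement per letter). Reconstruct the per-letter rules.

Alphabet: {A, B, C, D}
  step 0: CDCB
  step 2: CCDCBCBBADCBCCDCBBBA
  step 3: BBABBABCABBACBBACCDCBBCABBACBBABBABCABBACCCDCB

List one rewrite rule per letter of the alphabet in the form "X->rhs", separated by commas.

  step 2 ⇒ step 3: CCDCBCBBADCBCCDCBBBA ⇒ BBA·BBA·BCA·BBA·C·BBA·C·C·DCB·BCA·BBA·C·BBA·BBA·BCA·BBA·C·C·C·DCB
    A ↦ DCB
    B ↦ C
    C ↦ BBA
    D ↦ BCA

A->DCB, B->C, C->BBA, D->BCA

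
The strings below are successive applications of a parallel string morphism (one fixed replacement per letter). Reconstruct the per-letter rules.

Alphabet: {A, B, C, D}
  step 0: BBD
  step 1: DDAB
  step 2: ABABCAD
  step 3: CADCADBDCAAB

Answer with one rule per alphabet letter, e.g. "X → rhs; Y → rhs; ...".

  step 2 ⇒ step 3: ABABCAD ⇒ CA·D·CA·D·BD·CA·AB
    A ↦ CA
    B ↦ D
    C ↦ BD
    D ↦ AB

A->CA, B->D, C->BD, D->AB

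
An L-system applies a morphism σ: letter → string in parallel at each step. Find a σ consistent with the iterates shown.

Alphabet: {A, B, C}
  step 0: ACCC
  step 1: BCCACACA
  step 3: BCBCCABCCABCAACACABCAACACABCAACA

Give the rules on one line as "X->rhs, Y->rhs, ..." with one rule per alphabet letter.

  step 0 ⇒ step 1: ACCC ⇒ BC·CA·CA·CA
    A ↦ BC
    C ↦ CA
    B ↦ AA  (constrained at step 1)

A->BC, B->AA, C->CA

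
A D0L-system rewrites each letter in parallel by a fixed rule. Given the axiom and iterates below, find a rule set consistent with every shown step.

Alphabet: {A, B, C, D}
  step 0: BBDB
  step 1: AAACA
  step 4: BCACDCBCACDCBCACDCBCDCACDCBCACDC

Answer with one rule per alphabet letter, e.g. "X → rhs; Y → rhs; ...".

A->BC, B->A, C->DC, D->AC

  step 0 ⇒ step 1: BBDB ⇒ A·A·AC·A
    B ↦ A
    D ↦ AC
    A ↦ BC  (constrained at step 1)
    C ↦ DC  (constrained at step 1)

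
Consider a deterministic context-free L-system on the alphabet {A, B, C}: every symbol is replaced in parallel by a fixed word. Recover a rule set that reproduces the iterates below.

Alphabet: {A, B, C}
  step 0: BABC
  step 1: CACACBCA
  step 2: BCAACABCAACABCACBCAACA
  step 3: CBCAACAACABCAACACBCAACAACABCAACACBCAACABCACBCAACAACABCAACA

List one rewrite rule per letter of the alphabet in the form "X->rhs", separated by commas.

  step 2 ⇒ step 3: BCAACABCAACABCACBCAACA ⇒ C·BCA·ACA·ACA·BCA·ACA·C·BCA·ACA·ACA·BCA·ACA·C·BCA·ACA·BCA·C·BCA·ACA·ACA·BCA·ACA
    A ↦ ACA
    B ↦ C
    C ↦ BCA

A->ACA, B->C, C->BCA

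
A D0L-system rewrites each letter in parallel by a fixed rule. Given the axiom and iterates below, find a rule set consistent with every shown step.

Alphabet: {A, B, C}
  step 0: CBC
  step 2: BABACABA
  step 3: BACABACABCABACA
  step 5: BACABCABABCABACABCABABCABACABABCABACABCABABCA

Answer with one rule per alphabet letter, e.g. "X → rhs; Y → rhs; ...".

A->CA, B->BA, C->B

  step 2 ⇒ step 3: BABACABA ⇒ BA·CA·BA·CA·B·CA·BA·CA
    A ↦ CA
    B ↦ BA
    C ↦ B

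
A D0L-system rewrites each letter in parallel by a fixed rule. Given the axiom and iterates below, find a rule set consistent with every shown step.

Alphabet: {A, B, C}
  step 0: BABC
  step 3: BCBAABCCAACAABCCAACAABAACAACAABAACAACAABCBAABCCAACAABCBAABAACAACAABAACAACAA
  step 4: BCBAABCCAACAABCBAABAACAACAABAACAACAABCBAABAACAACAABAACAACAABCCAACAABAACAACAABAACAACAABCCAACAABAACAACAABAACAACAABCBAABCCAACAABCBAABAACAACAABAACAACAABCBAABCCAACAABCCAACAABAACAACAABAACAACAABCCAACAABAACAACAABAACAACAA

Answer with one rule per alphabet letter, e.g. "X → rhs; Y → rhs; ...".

  step 3 ⇒ step 4: BCBAABCCAACAABCCAACAABAACAACAABAACAACAABCBAABCCAACAABCBAABAACAACAABAACAACAA ⇒ BC·BAA·BC·CAA·CAA·BC·BAA·BAA·CAA·CAA·BAA·CAA·CAA·BC·BAA·BAA·CAA·CAA·BAA·CAA·CAA·BC·CAA·CAA·BAA·CAA·CAA·BAA·CAA·CAA·BC·CAA·CAA·BAA·CAA·CAA·BAA·CAA·CAA·BC·BAA·BC·CAA·CAA·BC·BAA·BAA·CAA·CAA·BAA·CAA·CAA·BC·BAA·BC·CAA·CAA·BC·CAA·CAA·BAA·CAA·CAA·BAA·CAA·CAA·BC·CAA·CAA·BAA·CAA·CAA·BAA·CAA·CAA
    A ↦ CAA
    B ↦ BC
    C ↦ BAA

A->CAA, B->BC, C->BAA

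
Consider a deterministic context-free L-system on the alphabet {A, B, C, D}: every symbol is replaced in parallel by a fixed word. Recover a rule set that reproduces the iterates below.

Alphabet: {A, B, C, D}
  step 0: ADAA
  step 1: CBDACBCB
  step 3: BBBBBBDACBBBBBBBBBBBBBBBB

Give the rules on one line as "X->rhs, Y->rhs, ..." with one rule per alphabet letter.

  step 0 ⇒ step 1: ADAA ⇒ CB·DA·CB·CB
    A ↦ CB
    D ↦ DA
    B ↦ BB  (constrained at step 1)
    C ↦ B  (constrained at step 1)

A->CB, B->BB, C->B, D->DA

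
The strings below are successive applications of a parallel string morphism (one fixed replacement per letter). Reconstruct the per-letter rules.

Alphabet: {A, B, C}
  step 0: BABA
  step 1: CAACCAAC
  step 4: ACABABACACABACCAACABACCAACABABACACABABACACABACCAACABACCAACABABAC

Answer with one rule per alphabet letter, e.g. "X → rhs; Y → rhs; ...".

A->AC, B->CA, C->AB

  step 0 ⇒ step 1: BABA ⇒ CA·AC·CA·AC
    A ↦ AC
    B ↦ CA
    C ↦ AB  (constrained at step 1)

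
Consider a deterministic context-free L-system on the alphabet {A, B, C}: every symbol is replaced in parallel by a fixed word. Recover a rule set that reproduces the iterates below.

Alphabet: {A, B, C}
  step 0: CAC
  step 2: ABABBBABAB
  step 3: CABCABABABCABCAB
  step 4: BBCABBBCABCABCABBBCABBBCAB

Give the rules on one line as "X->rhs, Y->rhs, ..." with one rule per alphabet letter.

A->C, B->AB, C->BB

  step 3 ⇒ step 4: CABCABABABCABCAB ⇒ BB·C·AB·BB·C·AB·C·AB·C·AB·BB·C·AB·BB·C·AB
    A ↦ C
    B ↦ AB
    C ↦ BB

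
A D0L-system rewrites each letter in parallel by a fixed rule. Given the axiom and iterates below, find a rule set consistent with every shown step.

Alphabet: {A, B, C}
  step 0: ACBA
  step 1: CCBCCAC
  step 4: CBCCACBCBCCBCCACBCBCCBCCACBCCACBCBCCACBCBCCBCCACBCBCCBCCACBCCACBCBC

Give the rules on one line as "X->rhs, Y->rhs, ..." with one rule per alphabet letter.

  step 0 ⇒ step 1: ACBA ⇒ C·CB·CCA·C
    A ↦ C
    B ↦ CCA
    C ↦ CB

A->C, B->CCA, C->CB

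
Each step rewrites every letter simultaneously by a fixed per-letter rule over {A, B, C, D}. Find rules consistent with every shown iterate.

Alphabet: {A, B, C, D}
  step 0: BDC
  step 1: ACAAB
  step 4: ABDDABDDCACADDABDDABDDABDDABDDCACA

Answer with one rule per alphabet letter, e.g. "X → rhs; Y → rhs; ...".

  step 0 ⇒ step 1: BDC ⇒ A·CA·AB
    B ↦ A
    C ↦ AB
    D ↦ CA
    A ↦ DD  (constrained at step 1)

A->DD, B->A, C->AB, D->CA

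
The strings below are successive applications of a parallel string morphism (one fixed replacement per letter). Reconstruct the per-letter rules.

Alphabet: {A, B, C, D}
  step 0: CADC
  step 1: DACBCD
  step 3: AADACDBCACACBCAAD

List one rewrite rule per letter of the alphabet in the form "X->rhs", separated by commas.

A->AC, B->AA, C->D, D->BC

  step 0 ⇒ step 1: CADC ⇒ D·AC·BC·D
    A ↦ AC
    C ↦ D
    D ↦ BC
    B ↦ AA  (constrained at step 1)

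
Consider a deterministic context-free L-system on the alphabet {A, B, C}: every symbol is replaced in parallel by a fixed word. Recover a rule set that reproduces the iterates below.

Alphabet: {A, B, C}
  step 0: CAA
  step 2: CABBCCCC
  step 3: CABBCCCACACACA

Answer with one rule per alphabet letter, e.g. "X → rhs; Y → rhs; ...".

A->BB, B->C, C->CA

  step 2 ⇒ step 3: CABBCCCC ⇒ CA·BB·C·C·CA·CA·CA·CA
    A ↦ BB
    B ↦ C
    C ↦ CA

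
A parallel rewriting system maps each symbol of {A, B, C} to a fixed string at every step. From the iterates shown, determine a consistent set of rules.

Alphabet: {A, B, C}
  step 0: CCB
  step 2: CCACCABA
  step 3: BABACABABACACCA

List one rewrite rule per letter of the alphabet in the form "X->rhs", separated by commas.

  step 2 ⇒ step 3: CCACCABA ⇒ BA·BA·CA·BA·BA·CA·C·CA
    A ↦ CA
    B ↦ C
    C ↦ BA

A->CA, B->C, C->BA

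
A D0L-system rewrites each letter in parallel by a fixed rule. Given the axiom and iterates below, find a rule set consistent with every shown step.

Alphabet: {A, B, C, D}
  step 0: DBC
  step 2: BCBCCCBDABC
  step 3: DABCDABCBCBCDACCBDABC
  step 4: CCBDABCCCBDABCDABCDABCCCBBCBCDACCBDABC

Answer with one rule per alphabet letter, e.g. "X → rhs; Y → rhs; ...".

  step 3 ⇒ step 4: DABCDABCBCBCDACCBDABC ⇒ CC·B·DA·BC·CC·B·DA·BC·DA·BC·DA·BC·CC·B·BC·BC·DA·CC·B·DA·BC
    A ↦ B
    B ↦ DA
    C ↦ BC
    D ↦ CC

A->B, B->DA, C->BC, D->CC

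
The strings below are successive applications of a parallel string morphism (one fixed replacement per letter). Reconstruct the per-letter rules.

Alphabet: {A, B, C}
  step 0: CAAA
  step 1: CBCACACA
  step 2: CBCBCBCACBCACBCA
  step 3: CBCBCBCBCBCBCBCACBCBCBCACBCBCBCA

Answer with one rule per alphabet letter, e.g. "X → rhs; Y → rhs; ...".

  step 2 ⇒ step 3: CBCBCBCACBCACBCA ⇒ CB·CB·CB·CB·CB·CB·CB·CA·CB·CB·CB·CA·CB·CB·CB·CA
    A ↦ CA
    B ↦ CB
    C ↦ CB

A->CA, B->CB, C->CB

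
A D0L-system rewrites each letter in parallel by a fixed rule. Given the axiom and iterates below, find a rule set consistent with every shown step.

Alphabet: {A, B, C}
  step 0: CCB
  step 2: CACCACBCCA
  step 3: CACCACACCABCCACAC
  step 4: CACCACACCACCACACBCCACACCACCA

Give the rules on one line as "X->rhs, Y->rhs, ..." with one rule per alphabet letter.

  step 3 ⇒ step 4: CACCACACCABCCACAC ⇒ CA·C·CA·CA·C·CA·C·CA·CA·C·BC·CA·CA·C·CA·C·CA
    A ↦ C
    B ↦ BC
    C ↦ CA

A->C, B->BC, C->CA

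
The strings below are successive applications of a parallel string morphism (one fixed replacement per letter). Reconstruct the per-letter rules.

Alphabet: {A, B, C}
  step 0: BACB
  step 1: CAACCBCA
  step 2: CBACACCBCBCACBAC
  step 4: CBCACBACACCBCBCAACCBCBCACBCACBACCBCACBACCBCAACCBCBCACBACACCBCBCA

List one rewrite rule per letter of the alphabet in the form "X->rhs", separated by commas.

  step 1 ⇒ step 2: CAACCBCA ⇒ CB·AC·AC·CB·CB·CA·CB·AC
    A ↦ AC
    B ↦ CA
    C ↦ CB

A->AC, B->CA, C->CB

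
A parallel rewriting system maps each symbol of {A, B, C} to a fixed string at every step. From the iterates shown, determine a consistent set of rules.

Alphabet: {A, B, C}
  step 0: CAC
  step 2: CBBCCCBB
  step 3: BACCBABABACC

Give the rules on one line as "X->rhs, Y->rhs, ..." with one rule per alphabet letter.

  step 2 ⇒ step 3: CBBCCCBB ⇒ BA·C·C·BA·BA·BA·C·C
    B ↦ C
    C ↦ BA
    A ↦ BB  (constrained at step 0)

A->BB, B->C, C->BA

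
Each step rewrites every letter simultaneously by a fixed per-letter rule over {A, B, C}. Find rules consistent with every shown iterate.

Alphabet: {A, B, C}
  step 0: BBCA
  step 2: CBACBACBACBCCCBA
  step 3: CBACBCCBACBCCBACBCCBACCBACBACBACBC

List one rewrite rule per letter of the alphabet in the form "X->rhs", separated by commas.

A->BC, B->C, C->CBA

  step 2 ⇒ step 3: CBACBACBACBCCCBA ⇒ CBA·C·BC·CBA·C·BC·CBA·C·BC·CBA·C·CBA·CBA·CBA·C·BC
    A ↦ BC
    B ↦ C
    C ↦ CBA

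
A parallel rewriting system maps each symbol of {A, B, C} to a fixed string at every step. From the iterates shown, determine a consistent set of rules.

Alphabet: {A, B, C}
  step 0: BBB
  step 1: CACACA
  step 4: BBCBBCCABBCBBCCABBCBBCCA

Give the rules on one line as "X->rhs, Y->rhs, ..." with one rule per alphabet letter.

  step 0 ⇒ step 1: BBB ⇒ CA·CA·CA
    B ↦ CA
    A ↦ BC  (constrained at step 1)
    C ↦ B  (constrained at step 1)

A->BC, B->CA, C->B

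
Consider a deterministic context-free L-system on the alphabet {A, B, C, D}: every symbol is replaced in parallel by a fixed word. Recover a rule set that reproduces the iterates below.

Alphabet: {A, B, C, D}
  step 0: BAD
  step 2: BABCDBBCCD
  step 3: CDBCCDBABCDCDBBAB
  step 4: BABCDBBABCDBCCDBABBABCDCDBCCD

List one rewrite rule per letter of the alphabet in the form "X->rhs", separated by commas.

  step 3 ⇒ step 4: CDBCCDBABCDCDBBAB ⇒ B·AB·CD·B·B·AB·CD·BC·CD·B·AB·B·AB·CD·CD·BC·CD
    A ↦ BC
    B ↦ CD
    C ↦ B
    D ↦ AB

A->BC, B->CD, C->B, D->AB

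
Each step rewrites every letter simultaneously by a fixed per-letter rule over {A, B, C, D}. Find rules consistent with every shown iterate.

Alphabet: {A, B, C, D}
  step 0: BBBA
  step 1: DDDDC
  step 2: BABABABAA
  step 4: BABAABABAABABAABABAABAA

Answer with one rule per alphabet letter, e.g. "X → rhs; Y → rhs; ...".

  step 1 ⇒ step 2: DDDDC ⇒ BA·BA·BA·BA·A
    C ↦ A
    D ↦ BA
  step 0 ⇒ step 1: BBBA ⇒ D·D·D·DC
    A ↦ DC
  step 0 ⇒ step 1: BBBA ⇒ D·D·D·DC
    B ↦ D

A->DC, B->D, C->A, D->BA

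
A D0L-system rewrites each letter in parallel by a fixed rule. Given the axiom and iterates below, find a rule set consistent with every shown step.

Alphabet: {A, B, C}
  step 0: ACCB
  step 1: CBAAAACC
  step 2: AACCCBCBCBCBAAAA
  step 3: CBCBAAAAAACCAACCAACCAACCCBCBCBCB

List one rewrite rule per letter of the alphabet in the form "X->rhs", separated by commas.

  step 2 ⇒ step 3: AACCCBCBCBCBAAAA ⇒ CB·CB·AA·AA·AA·CC·AA·CC·AA·CC·AA·CC·CB·CB·CB·CB
    A ↦ CB
    B ↦ CC
    C ↦ AA

A->CB, B->CC, C->AA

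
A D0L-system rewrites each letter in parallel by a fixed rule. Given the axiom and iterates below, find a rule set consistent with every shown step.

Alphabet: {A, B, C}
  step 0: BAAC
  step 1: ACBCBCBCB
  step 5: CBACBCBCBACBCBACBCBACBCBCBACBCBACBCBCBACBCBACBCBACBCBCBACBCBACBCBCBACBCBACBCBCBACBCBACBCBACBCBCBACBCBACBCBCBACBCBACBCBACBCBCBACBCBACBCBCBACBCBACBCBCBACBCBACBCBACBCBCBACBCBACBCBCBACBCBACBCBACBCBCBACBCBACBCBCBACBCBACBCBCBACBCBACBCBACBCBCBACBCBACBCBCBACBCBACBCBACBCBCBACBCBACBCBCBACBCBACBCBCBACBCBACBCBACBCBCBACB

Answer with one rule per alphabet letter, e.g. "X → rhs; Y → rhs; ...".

  step 0 ⇒ step 1: BAAC ⇒ ACB·CB·CB·CB
    A ↦ CB
    B ↦ ACB
    C ↦ CB

A->CB, B->ACB, C->CB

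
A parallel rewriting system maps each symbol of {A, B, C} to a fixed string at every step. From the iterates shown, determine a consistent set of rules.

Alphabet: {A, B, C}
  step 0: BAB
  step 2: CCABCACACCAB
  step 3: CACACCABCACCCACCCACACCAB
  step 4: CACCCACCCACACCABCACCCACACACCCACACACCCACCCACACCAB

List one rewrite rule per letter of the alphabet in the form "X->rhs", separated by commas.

A->CC, B->AB, C->CA

  step 3 ⇒ step 4: CACACCABCACCCACCCACACCAB ⇒ CA·CC·CA·CC·CA·CA·CC·AB·CA·CC·CA·CA·CA·CC·CA·CA·CA·CC·CA·CC·CA·CA·CC·AB
    A ↦ CC
    B ↦ AB
    C ↦ CA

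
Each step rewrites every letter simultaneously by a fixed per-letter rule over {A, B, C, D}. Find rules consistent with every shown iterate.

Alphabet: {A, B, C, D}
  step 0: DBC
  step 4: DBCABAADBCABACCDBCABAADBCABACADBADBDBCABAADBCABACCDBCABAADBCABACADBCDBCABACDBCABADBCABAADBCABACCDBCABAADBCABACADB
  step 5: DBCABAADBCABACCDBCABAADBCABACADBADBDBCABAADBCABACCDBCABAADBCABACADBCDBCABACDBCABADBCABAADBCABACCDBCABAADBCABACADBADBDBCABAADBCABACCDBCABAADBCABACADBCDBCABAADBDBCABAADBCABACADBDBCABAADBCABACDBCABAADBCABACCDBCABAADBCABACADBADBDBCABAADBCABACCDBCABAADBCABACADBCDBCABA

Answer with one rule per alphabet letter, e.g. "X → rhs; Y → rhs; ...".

A->C, B->ABA, C->ADB, D->DBC

  step 4 ⇒ step 5: DBCABAADBCABACCDBCABAADBCABACADBADBDBCABAADBCABACCDBCABAADBCABACADBCDBCABACDBCABADBCABAADBCABACCDBCABAADBCABACADB ⇒ DBC·ABA·ADB·C·ABA·C·C·DBC·ABA·ADB·C·ABA·C·ADB·ADB·DBC·ABA·ADB·C·ABA·C·C·DBC·ABA·ADB·C·ABA·C·ADB·C·DBC·ABA·C·DBC·ABA·DBC·ABA·ADB·C·ABA·C·C·DBC·ABA·ADB·C·ABA·C·ADB·ADB·DBC·ABA·ADB·C·ABA·C·C·DBC·ABA·ADB·C·ABA·C·ADB·C·DBC·ABA·ADB·DBC·ABA·ADB·C·ABA·C·ADB·DBC·ABA·ADB·C·ABA·C·DBC·ABA·ADB·C·ABA·C·C·DBC·ABA·ADB·C·ABA·C·ADB·ADB·DBC·ABA·ADB·C·ABA·C·C·DBC·ABA·ADB·C·ABA·C·ADB·C·DBC·ABA
    A ↦ C
    B ↦ ABA
    C ↦ ADB
    D ↦ DBC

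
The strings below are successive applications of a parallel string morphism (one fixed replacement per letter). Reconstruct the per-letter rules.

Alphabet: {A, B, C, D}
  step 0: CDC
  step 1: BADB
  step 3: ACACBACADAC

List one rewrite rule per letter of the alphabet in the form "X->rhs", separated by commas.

A->AC, B->A, C->B, D->AD

  step 0 ⇒ step 1: CDC ⇒ B·AD·B
    C ↦ B
    D ↦ AD
    A ↦ AC  (constrained at step 1)
    B ↦ A  (constrained at step 1)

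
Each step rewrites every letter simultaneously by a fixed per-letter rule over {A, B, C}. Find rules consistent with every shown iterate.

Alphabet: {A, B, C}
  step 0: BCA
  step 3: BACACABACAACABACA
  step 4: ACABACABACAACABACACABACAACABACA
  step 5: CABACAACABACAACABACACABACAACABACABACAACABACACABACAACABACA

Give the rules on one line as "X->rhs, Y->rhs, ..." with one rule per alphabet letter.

  step 4 ⇒ step 5: ACABACABACAACABACACABACAACABACA ⇒ CA·BA·CA·A·CA·BA·CA·A·CA·BA·CA·CA·BA·CA·A·CA·BA·CA·BA·CA·A·CA·BA·CA·CA·BA·CA·A·CA·BA·CA
    A ↦ CA
    B ↦ A
    C ↦ BA

A->CA, B->A, C->BA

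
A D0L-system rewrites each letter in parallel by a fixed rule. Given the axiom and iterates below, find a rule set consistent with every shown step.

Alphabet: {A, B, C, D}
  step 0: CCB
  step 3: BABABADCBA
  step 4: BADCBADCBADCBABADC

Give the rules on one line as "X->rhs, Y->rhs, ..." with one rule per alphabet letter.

  step 3 ⇒ step 4: BABABADCBA ⇒ BA·DC·BA·DC·BA·DC·B·A·BA·DC
    A ↦ DC
    B ↦ BA
    C ↦ A
    D ↦ B

A->DC, B->BA, C->A, D->B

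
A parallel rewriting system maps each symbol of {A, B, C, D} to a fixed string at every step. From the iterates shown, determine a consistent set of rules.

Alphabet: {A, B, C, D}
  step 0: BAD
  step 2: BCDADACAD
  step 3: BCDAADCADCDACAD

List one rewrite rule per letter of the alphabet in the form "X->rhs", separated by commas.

  step 2 ⇒ step 3: BCDADACAD ⇒ BC·DA·AD·C·AD·C·DA·C·AD
    A ↦ C
    B ↦ BC
    C ↦ DA
    D ↦ AD

A->C, B->BC, C->DA, D->AD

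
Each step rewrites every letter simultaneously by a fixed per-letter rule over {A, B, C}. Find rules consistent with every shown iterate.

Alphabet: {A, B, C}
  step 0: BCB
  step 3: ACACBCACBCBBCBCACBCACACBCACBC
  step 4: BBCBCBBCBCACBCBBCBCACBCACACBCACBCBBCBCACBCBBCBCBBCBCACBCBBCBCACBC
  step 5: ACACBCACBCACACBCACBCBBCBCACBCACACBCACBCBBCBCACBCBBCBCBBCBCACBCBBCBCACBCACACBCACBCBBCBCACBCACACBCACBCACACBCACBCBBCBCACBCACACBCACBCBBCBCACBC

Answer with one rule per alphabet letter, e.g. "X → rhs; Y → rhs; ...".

  step 4 ⇒ step 5: BBCBCBBCBCACBCBBCBCACBCACACBCACBCBBCBCACBCBBCBCBBCBCACBCBBCBCACBC ⇒ AC·AC·BC·AC·BC·AC·AC·BC·AC·BC·BBC·BC·AC·BC·AC·AC·BC·AC·BC·BBC·BC·AC·BC·BBC·BC·BBC·BC·AC·BC·BBC·BC·AC·BC·AC·AC·BC·AC·BC·BBC·BC·AC·BC·AC·AC·BC·AC·BC·AC·AC·BC·AC·BC·BBC·BC·AC·BC·AC·AC·BC·AC·BC·BBC·BC·AC·BC
    A ↦ BBC
    B ↦ AC
    C ↦ BC

A->BBC, B->AC, C->BC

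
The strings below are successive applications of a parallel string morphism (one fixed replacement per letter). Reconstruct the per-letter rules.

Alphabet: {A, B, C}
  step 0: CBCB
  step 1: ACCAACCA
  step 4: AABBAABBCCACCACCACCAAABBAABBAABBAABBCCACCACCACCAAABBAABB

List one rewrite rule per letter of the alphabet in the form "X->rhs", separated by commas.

A->BB, B->CCA, C->A

  step 0 ⇒ step 1: CBCB ⇒ A·CCA·A·CCA
    B ↦ CCA
    C ↦ A
    A ↦ BB  (constrained at step 1)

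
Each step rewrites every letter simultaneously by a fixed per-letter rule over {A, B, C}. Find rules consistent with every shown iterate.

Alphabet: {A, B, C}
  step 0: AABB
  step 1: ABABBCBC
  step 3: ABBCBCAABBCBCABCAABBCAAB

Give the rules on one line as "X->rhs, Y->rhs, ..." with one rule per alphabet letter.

  step 0 ⇒ step 1: AABB ⇒ AB·AB·BC·BC
    A ↦ AB
    B ↦ BC
    C ↦ A  (constrained at step 1)

A->AB, B->BC, C->A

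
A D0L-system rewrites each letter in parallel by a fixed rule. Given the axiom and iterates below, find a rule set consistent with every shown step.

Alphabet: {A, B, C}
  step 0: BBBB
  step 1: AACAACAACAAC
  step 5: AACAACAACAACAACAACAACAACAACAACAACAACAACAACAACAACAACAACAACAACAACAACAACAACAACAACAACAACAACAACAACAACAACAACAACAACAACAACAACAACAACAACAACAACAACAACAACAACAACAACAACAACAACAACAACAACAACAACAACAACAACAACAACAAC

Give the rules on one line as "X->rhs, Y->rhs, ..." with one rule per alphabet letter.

  step 0 ⇒ step 1: BBBB ⇒ AAC·AAC·AAC·AAC
    B ↦ AAC
    A ↦ B  (constrained at step 1)
    C ↦ BB  (constrained at step 1)

A->B, B->AAC, C->BB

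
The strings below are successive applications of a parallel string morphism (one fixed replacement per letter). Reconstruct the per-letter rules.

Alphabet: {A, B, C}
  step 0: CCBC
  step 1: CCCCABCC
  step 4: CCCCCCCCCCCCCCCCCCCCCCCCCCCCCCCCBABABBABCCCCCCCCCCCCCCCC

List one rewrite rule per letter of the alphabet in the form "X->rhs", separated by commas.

  step 0 ⇒ step 1: CCBC ⇒ CC·CC·AB·CC
    B ↦ AB
    C ↦ CC
    A ↦ B  (constrained at step 1)

A->B, B->AB, C->CC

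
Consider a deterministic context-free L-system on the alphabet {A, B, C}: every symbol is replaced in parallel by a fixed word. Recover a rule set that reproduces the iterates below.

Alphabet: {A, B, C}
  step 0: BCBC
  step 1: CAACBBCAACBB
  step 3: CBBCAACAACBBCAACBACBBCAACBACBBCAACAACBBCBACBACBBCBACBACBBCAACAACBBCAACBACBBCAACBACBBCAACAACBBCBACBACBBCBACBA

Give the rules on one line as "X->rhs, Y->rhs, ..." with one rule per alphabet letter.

  step 0 ⇒ step 1: BCBC ⇒ CAA·CBB·CAA·CBB
    B ↦ CAA
    C ↦ CBB
    A ↦ CBA  (constrained at step 1)

A->CBA, B->CAA, C->CBB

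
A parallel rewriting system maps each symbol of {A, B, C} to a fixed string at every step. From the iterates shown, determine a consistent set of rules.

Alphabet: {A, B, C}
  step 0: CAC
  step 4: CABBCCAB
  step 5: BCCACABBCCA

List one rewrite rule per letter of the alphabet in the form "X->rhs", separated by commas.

  step 4 ⇒ step 5: CABBCCAB ⇒ B·C·CA·CA·B·B·C·CA
    A ↦ C
    B ↦ CA
    C ↦ B

A->C, B->CA, C->B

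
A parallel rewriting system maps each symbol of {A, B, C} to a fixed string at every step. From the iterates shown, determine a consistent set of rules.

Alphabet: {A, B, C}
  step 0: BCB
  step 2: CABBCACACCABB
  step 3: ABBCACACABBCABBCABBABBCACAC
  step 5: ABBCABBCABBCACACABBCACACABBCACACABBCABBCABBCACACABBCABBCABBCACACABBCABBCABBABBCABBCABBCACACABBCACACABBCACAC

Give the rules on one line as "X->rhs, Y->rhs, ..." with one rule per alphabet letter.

A->C, B->AC, C->ABB

  step 2 ⇒ step 3: CABBCACACCABB ⇒ ABB·C·AC·AC·ABB·C·ABB·C·ABB·ABB·C·AC·AC
    A ↦ C
    B ↦ AC
    C ↦ ABB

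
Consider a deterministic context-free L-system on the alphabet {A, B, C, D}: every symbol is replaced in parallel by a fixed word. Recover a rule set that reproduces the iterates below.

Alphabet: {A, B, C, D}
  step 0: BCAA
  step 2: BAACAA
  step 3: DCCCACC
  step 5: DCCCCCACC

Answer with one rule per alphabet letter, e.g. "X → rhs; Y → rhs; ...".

A->C, B->DC, C->A, D->BA

  step 2 ⇒ step 3: BAACAA ⇒ DC·C·C·A·C·C
    A ↦ C
    B ↦ DC
    C ↦ A
    D ↦ BA  (constrained at step 3)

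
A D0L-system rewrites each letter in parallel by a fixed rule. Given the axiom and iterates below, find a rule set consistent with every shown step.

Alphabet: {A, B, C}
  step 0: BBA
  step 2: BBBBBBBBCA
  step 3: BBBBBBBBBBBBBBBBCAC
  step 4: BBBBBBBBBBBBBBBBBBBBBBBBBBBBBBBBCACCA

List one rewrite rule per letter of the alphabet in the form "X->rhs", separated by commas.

  step 3 ⇒ step 4: BBBBBBBBBBBBBBBBCAC ⇒ BB·BB·BB·BB·BB·BB·BB·BB·BB·BB·BB·BB·BB·BB·BB·BB·CA·C·CA
    A ↦ C
    B ↦ BB
    C ↦ CA

A->C, B->BB, C->CA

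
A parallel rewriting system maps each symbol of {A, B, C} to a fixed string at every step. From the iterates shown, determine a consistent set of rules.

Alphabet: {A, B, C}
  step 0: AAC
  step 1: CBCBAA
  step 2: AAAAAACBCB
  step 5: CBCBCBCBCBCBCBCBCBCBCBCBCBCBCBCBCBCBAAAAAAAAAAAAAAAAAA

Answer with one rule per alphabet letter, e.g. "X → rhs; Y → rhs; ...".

A->CB, B->A, C->AA

  step 1 ⇒ step 2: CBCBAA ⇒ AA·A·AA·A·CB·CB
    A ↦ CB
    B ↦ A
    C ↦ AA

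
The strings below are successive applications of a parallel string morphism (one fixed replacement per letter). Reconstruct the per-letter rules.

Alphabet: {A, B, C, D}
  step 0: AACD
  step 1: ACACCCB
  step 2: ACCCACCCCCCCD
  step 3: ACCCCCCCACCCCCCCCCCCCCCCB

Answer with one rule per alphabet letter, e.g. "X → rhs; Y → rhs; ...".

A->AC, B->D, C->CC, D->B

  step 2 ⇒ step 3: ACCCACCCCCCCD ⇒ AC·CC·CC·CC·AC·CC·CC·CC·CC·CC·CC·CC·B
    A ↦ AC
    C ↦ CC
    D ↦ B
  step 1 ⇒ step 2: ACACCCB ⇒ AC·CC·AC·CC·CC·CC·D
    B ↦ D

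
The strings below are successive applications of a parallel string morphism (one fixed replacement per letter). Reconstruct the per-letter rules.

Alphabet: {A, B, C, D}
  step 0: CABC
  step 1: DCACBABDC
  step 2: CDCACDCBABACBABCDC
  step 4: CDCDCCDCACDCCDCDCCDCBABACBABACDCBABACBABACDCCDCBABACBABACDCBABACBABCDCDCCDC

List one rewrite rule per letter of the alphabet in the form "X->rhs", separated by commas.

  step 1 ⇒ step 2: DCACBABDC ⇒ C·DC·AC·DC·BAB·AC·BAB·C·DC
    A ↦ AC
    B ↦ BAB
    C ↦ DC
    D ↦ C

A->AC, B->BAB, C->DC, D->C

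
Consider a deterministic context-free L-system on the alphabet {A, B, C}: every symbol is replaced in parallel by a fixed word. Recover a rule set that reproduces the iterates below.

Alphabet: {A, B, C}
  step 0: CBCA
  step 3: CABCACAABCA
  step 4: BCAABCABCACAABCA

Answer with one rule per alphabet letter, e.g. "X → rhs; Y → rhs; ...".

A->CA, B->A, C->B

  step 3 ⇒ step 4: CABCACAABCA ⇒ B·CA·A·B·CA·B·CA·CA·A·B·CA
    A ↦ CA
    B ↦ A
    C ↦ B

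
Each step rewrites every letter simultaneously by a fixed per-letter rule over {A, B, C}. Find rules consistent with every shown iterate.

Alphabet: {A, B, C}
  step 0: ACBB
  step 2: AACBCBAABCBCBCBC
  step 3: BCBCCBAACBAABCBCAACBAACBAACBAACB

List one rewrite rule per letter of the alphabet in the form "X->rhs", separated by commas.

  step 2 ⇒ step 3: AACBCBAABCBCBCBC ⇒ BC·BC·CB·AA·CB·AA·BC·BC·AA·CB·AA·CB·AA·CB·AA·CB
    A ↦ BC
    B ↦ AA
    C ↦ CB

A->BC, B->AA, C->CB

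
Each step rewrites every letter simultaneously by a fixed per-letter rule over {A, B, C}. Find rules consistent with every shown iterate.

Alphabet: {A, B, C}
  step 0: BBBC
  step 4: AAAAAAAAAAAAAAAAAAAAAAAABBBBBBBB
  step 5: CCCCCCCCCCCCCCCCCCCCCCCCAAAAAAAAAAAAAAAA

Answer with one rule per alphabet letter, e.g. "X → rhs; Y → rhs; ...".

A->C, B->AA, C->BB

  step 4 ⇒ step 5: AAAAAAAAAAAAAAAAAAAAAAAABBBBBBBB ⇒ C·C·C·C·C·C·C·C·C·C·C·C·C·C·C·C·C·C·C·C·C·C·C·C·AA·AA·AA·AA·AA·AA·AA·AA
    A ↦ C
    B ↦ AA
    C ↦ BB  (constrained at step 0)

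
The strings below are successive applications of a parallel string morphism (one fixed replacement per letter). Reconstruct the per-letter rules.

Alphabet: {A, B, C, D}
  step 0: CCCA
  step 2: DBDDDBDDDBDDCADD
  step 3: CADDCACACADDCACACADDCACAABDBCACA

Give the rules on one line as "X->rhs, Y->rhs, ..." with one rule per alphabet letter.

A->DB, B->DD, C->AB, D->CA

  step 2 ⇒ step 3: DBDDDBDDDBDDCADD ⇒ CA·DD·CA·CA·CA·DD·CA·CA·CA·DD·CA·CA·AB·DB·CA·CA
    A ↦ DB
    B ↦ DD
    C ↦ AB
    D ↦ CA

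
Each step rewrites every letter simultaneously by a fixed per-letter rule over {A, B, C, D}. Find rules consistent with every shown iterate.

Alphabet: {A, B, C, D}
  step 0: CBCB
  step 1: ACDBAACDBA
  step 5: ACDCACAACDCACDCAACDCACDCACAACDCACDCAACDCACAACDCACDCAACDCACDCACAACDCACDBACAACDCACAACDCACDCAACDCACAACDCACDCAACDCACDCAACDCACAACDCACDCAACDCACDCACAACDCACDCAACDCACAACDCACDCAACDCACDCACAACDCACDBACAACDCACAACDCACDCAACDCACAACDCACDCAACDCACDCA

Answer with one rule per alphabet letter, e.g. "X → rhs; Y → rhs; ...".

  step 0 ⇒ step 1: CBCB ⇒ ACD·BA·ACD·BA
    B ↦ BA
    C ↦ ACD
    A ↦ CA  (constrained at step 1)
    D ↦ C  (constrained at step 1)

A->CA, B->BA, C->ACD, D->C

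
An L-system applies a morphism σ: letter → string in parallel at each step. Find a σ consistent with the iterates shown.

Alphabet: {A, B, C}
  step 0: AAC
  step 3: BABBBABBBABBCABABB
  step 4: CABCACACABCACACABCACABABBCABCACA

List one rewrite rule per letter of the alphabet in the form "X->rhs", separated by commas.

A->B, B->CA, C->BAB

  step 3 ⇒ step 4: BABBBABBBABBCABABB ⇒ CA·B·CA·CA·CA·B·CA·CA·CA·B·CA·CA·BAB·B·CA·B·CA·CA
    A ↦ B
    B ↦ CA
    C ↦ BAB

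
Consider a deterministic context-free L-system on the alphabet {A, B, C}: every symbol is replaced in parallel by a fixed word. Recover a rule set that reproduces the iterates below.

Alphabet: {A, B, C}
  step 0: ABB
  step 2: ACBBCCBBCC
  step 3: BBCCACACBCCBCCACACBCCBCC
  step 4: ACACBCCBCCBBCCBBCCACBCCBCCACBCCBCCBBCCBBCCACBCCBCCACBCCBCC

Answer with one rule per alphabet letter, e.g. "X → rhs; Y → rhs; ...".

A->B, B->AC, C->BCC

  step 3 ⇒ step 4: BBCCACACBCCBCCACACBCCBCC ⇒ AC·AC·BCC·BCC·B·BCC·B·BCC·AC·BCC·BCC·AC·BCC·BCC·B·BCC·B·BCC·AC·BCC·BCC·AC·BCC·BCC
    A ↦ B
    B ↦ AC
    C ↦ BCC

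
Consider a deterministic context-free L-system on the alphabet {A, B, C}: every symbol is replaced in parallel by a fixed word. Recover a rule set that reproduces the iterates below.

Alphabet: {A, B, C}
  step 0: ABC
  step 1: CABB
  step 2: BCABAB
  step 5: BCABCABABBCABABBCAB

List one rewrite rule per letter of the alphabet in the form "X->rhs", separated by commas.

  step 1 ⇒ step 2: CABB ⇒ B·C·AB·AB
    A ↦ C
    B ↦ AB
    C ↦ B

A->C, B->AB, C->B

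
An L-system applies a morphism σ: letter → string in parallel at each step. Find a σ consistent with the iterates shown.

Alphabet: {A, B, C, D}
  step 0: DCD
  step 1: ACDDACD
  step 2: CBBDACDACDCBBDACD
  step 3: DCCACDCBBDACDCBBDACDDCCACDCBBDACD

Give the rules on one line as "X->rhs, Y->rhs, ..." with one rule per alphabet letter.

A->CBB, B->C, C->D, D->ACD

  step 2 ⇒ step 3: CBBDACDACDCBBDACD ⇒ D·C·C·ACD·CBB·D·ACD·CBB·D·ACD·D·C·C·ACD·CBB·D·ACD
    A ↦ CBB
    B ↦ C
    C ↦ D
    D ↦ ACD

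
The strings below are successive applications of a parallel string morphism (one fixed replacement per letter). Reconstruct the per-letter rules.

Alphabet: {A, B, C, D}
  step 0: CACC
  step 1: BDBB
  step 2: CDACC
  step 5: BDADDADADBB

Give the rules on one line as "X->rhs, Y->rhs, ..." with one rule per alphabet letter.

  step 1 ⇒ step 2: BDBB ⇒ C·DA·C·C
    B ↦ C
    D ↦ DA
  step 0 ⇒ step 1: CACC ⇒ B·D·B·B
    A ↦ D
  step 0 ⇒ step 1: CACC ⇒ B·D·B·B
    C ↦ B

A->D, B->C, C->B, D->DA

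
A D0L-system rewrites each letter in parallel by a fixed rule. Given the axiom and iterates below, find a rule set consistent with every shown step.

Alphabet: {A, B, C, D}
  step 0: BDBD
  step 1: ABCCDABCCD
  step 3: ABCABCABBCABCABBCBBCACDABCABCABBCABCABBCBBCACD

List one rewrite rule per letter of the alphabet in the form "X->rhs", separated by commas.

  step 0 ⇒ step 1: BDBD ⇒ ABC·CD·ABC·CD
    B ↦ ABC
    D ↦ CD
    A ↦ BBC  (constrained at step 1)
    C ↦ A  (constrained at step 1)

A->BBC, B->ABC, C->A, D->CD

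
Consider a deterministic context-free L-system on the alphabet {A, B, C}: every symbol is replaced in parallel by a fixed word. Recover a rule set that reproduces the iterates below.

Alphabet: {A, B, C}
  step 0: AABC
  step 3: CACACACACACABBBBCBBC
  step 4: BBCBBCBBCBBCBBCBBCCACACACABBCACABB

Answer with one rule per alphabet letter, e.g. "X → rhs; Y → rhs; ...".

  step 3 ⇒ step 4: CACACACACACABBBBCBBC ⇒ BB·C·BB·C·BB·C·BB·C·BB·C·BB·C·CA·CA·CA·CA·BB·CA·CA·BB
    A ↦ C
    B ↦ CA
    C ↦ BB

A->C, B->CA, C->BB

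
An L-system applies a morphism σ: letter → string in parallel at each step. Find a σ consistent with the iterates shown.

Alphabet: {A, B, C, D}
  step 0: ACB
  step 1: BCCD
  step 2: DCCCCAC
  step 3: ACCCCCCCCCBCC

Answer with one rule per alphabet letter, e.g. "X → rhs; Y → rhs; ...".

A->B, B->D, C->CC, D->AC

  step 2 ⇒ step 3: DCCCCAC ⇒ AC·CC·CC·CC·CC·B·CC
    A ↦ B
    C ↦ CC
    D ↦ AC
  step 0 ⇒ step 1: ACB ⇒ B·CC·D
    B ↦ D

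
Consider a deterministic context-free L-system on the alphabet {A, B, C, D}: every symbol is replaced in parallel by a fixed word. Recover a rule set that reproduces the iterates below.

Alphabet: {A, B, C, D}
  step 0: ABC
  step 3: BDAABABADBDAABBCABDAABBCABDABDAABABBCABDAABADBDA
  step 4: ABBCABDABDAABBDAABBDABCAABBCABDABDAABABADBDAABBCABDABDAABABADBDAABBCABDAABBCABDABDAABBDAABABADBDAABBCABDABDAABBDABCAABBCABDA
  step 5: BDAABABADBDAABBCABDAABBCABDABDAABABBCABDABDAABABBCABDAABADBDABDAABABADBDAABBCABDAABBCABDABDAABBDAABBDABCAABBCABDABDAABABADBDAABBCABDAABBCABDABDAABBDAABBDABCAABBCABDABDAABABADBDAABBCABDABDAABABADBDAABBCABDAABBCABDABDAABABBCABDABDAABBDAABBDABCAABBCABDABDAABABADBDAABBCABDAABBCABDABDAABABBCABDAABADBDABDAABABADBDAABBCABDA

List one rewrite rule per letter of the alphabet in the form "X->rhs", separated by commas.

  step 4 ⇒ step 5: ABBCABDABDAABBDAABBDABCAABBCABDABDAABABADBDAABBCABDABDAABABADBDAABBCABDAABBCABDABDAABBDAABABADBDAABBCABDABDAABBDABCAABBCABDA ⇒ BDA·AB·AB·AD·BDA·AB·BCA·BDA·AB·BCA·BDA·BDA·AB·AB·BCA·BDA·BDA·AB·AB·BCA·BDA·AB·AD·BDA·BDA·AB·AB·AD·BDA·AB·BCA·BDA·AB·BCA·BDA·BDA·AB·BDA·AB·BDA·BCA·AB·BCA·BDA·BDA·AB·AB·AD·BDA·AB·BCA·BDA·AB·BCA·BDA·BDA·AB·BDA·AB·BDA·BCA·AB·BCA·BDA·BDA·AB·AB·AD·BDA·AB·BCA·BDA·BDA·AB·AB·AD·BDA·AB·BCA·BDA·AB·BCA·BDA·BDA·AB·AB·BCA·BDA·BDA·AB·BDA·AB·BDA·BCA·AB·BCA·BDA·BDA·AB·AB·AD·BDA·AB·BCA·BDA·AB·BCA·BDA·BDA·AB·AB·BCA·BDA·AB·AD·BDA·BDA·AB·AB·AD·BDA·AB·BCA·BDA
    A ↦ BDA
    B ↦ AB
    C ↦ AD
    D ↦ BCA

A->BDA, B->AB, C->AD, D->BCA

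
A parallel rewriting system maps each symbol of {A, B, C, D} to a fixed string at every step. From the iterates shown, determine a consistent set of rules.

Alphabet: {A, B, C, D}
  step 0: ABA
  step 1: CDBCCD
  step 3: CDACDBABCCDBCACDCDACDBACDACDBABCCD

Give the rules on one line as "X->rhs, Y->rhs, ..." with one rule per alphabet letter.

  step 0 ⇒ step 1: ABA ⇒ CD·BC·CD
    A ↦ CD
    B ↦ BC
    C ↦ ACD  (constrained at step 1)
    D ↦ BA  (constrained at step 1)

A->CD, B->BC, C->ACD, D->BA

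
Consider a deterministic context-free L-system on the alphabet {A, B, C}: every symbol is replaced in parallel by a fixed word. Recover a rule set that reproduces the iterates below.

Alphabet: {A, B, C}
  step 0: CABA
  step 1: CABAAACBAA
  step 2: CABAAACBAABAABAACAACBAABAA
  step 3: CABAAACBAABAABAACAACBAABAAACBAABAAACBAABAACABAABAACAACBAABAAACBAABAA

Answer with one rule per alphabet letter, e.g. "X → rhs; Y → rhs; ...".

A->BAA, B->AC, C->CA

  step 2 ⇒ step 3: CABAAACBAABAABAACAACBAABAA ⇒ CA·BAA·AC·BAA·BAA·BAA·CA·AC·BAA·BAA·AC·BAA·BAA·AC·BAA·BAA·CA·BAA·BAA·CA·AC·BAA·BAA·AC·BAA·BAA
    A ↦ BAA
    B ↦ AC
    C ↦ CA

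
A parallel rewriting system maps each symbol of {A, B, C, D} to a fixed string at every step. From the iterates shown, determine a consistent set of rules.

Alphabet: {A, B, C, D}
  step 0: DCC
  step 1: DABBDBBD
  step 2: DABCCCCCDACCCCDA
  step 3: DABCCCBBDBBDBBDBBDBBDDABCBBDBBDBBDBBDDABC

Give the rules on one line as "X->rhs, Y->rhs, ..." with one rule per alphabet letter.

  step 2 ⇒ step 3: DABCCCCCDACCCCDA ⇒ DA·BC·CC·BBD·BBD·BBD·BBD·BBD·DA·BC·BBD·BBD·BBD·BBD·DA·BC
    A ↦ BC
    B ↦ CC
    C ↦ BBD
    D ↦ DA

A->BC, B->CC, C->BBD, D->DA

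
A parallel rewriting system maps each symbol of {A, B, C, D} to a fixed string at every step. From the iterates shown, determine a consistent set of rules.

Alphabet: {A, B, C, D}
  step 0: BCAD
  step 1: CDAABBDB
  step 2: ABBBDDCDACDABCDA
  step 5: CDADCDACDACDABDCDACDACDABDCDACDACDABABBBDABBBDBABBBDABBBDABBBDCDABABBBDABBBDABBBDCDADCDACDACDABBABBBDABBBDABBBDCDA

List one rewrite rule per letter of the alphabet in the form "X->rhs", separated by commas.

  step 1 ⇒ step 2: CDAABBDB ⇒ ABB·B·D·D·CDA·CDA·B·CDA
    A ↦ D
    B ↦ CDA
    C ↦ ABB
    D ↦ B

A->D, B->CDA, C->ABB, D->B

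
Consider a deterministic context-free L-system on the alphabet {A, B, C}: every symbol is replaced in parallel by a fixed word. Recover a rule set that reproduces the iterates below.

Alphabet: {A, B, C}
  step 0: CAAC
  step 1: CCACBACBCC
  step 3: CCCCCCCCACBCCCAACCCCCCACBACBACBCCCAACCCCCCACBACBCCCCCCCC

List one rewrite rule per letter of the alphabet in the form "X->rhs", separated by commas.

A->ACB, B->CAA, C->CC

  step 0 ⇒ step 1: CAAC ⇒ CC·ACB·ACB·CC
    A ↦ ACB
    C ↦ CC
    B ↦ CAA  (constrained at step 1)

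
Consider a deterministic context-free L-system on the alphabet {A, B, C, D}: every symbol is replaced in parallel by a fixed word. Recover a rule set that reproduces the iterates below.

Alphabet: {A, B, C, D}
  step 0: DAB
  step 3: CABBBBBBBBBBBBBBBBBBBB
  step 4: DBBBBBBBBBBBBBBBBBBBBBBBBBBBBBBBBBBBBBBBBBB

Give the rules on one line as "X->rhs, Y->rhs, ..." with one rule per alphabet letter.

A->BB, B->BB, C->D, D->CA

  step 3 ⇒ step 4: CABBBBBBBBBBBBBBBBBBBB ⇒ D·BB·BB·BB·BB·BB·BB·BB·BB·BB·BB·BB·BB·BB·BB·BB·BB·BB·BB·BB·BB·BB
    A ↦ BB
    B ↦ BB
    C ↦ D
    D ↦ CA  (constrained at step 0)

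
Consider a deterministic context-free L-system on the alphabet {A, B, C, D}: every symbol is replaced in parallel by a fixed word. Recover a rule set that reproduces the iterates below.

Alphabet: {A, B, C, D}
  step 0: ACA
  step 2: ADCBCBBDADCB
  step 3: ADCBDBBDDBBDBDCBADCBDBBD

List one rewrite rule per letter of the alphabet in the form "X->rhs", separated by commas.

  step 2 ⇒ step 3: ADCBCBBDADCB ⇒ AD·CB·DB·BD·DB·BD·BD·CB·AD·CB·DB·BD
    A ↦ AD
    B ↦ BD
    C ↦ DB
    D ↦ CB

A->AD, B->BD, C->DB, D->CB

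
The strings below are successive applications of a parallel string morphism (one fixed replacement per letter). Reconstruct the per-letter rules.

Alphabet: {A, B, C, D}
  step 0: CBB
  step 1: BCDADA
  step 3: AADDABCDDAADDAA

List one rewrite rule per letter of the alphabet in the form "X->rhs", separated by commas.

  step 0 ⇒ step 1: CBB ⇒ BC·DA·DA
    B ↦ DA
    C ↦ BC
    A ↦ D  (constrained at step 1)
    D ↦ AA  (constrained at step 1)

A->D, B->DA, C->BC, D->AA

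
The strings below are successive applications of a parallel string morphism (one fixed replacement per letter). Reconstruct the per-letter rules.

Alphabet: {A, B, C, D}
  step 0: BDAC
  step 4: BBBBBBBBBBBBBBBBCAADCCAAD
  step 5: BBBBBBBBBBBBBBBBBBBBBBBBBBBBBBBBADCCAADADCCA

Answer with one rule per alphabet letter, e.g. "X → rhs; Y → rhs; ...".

A->C, B->BB, C->AD, D->A

  step 4 ⇒ step 5: BBBBBBBBBBBBBBBBCAADCCAAD ⇒ BB·BB·BB·BB·BB·BB·BB·BB·BB·BB·BB·BB·BB·BB·BB·BB·AD·C·C·A·AD·AD·C·C·A
    A ↦ C
    B ↦ BB
    C ↦ AD
    D ↦ A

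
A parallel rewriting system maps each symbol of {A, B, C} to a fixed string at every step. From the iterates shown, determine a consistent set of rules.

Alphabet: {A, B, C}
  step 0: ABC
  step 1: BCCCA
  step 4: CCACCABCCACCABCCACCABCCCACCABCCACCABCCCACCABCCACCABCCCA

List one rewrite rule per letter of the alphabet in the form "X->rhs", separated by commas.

A->B, B->C, C->CCA

  step 0 ⇒ step 1: ABC ⇒ B·C·CCA
    A ↦ B
    B ↦ C
    C ↦ CCA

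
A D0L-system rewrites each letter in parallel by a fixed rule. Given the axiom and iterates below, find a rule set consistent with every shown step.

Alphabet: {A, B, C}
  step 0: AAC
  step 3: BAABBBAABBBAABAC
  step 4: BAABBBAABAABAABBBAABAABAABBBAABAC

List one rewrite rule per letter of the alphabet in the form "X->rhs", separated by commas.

  step 3 ⇒ step 4: BAABBBAABBBAABAC ⇒ BAA·B·B·BAA·BAA·BAA·B·B·BAA·BAA·BAA·B·B·BAA·B·AC
    A ↦ B
    B ↦ BAA
    C ↦ AC

A->B, B->BAA, C->AC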